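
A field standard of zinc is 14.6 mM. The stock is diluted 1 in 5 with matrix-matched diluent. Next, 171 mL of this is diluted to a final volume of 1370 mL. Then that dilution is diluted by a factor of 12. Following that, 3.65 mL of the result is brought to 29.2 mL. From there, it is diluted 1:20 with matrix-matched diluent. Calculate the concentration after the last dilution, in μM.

0.190 μM

Overall dilution factor = 5 × 8.012 × 12 × 8 × 20 = 7.69 × 10⁴.
14.6 mM / 7.69 × 10⁴ = 1.90 × 10⁻⁴ mM = 0.190 μM.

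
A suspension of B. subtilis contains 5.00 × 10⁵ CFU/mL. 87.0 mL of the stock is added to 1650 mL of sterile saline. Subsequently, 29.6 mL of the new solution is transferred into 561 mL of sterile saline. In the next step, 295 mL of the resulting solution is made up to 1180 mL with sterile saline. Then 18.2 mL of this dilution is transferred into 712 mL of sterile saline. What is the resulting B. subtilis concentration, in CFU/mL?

7.82 CFU/mL

Overall dilution factor = 19.97 × 19.95 × 4 × 40.12 = 6.39 × 10⁴.
5.00 × 10⁵ CFU/mL / 6.39 × 10⁴ = 7.82 CFU/mL.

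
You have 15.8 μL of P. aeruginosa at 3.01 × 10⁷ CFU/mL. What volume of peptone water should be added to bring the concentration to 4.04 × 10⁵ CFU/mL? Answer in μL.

V₂ = C₁V₁/C₂ = 3.01 × 10⁷ × 15.8 / 4.04 × 10⁵ = 1177 μL.
Diluent to add = V₂ − V₁ = 1177 − 15.8 = 1160 μL.

1160 μL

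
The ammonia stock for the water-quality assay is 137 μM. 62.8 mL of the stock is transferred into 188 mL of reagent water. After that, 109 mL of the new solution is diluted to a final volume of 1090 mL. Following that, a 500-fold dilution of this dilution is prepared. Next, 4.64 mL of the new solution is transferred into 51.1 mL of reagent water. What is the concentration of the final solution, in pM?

Overall dilution factor = 3.994 × 10 × 500 × 12.01 = 2.40 × 10⁵.
137 μM / 2.40 × 10⁵ = 5.71 × 10⁻⁴ μM = 571 pM.

571 pM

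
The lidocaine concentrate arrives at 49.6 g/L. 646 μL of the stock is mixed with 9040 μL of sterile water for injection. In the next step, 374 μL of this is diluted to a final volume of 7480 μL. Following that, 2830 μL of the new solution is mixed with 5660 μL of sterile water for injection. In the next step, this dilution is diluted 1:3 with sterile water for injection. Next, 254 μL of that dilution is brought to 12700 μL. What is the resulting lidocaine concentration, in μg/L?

368 μg/L

Overall dilution factor = 14.99 × 20 × 3 × 3 × 50 = 1.35 × 10⁵.
49.6 g/L / 1.35 × 10⁵ = 3.68 × 10⁻⁴ g/L = 368 μg/L.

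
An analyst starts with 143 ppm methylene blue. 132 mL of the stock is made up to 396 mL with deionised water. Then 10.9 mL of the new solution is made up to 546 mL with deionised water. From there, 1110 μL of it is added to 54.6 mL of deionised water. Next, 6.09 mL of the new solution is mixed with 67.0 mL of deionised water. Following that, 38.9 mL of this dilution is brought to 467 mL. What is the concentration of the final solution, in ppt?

132 ppt

Overall dilution factor = 3 × 50.09 × 50.19 × 12.00 × 12.01 = 1.09 × 10⁶.
143 ppm / 1.09 × 10⁶ = 1.32 × 10⁻⁴ ppm = 132 ppt.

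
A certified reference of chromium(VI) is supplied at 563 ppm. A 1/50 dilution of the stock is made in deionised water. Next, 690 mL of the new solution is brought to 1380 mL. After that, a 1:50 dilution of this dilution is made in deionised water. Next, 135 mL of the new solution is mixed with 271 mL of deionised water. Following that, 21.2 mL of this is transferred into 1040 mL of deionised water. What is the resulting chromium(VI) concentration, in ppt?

748 ppt

Overall dilution factor = 50 × 2 × 50 × 3.007 × 50.06 = 7.53 × 10⁵.
563 ppm / 7.53 × 10⁵ = 7.48 × 10⁻⁴ ppm = 748 ppt.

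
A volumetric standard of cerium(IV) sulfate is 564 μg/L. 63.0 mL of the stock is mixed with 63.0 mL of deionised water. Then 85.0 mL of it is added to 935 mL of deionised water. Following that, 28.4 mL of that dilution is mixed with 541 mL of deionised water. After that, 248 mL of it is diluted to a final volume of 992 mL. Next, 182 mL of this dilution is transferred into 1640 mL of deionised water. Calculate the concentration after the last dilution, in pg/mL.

29.3 pg/mL

Overall dilution factor = 2 × 12 × 20.05 × 4 × 10.01 = 1.93 × 10⁴.
564 μg/L / 1.93 × 10⁴ = 0.0293 μg/L = 29.3 pg/mL.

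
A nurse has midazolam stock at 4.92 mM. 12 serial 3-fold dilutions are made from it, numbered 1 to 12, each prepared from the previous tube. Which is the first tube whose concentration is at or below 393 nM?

tube 9

Tube n has concentration 4.92 mM / 3ⁿ.
Need 3ⁿ ≥ 4.92 mM / 393 nM = 1.25 × 10⁴, so n ≥ 8.59.
First such tube: n = 9.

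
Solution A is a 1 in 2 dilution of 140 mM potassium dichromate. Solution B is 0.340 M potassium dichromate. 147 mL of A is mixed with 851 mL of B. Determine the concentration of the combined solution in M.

C_A = 140 mM / 2 = 70.0 mM.
C_B = 0.340 M = 340 mM.
C_mix = (C_A·V_A + C_B·V_B)/(V_A + V_B) = (70.0×147 + 340×851) / 998.0 = 300 mM = 0.300 M.

0.300 M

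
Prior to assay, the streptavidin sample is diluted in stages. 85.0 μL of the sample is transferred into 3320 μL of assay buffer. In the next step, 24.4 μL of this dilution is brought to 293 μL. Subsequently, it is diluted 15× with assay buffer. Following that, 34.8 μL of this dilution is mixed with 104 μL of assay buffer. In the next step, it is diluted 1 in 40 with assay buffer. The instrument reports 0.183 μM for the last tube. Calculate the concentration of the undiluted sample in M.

Overall dilution factor = 40.06 × 12.01 × 15 × 3.989 × 40 = 1.15 × 10⁶.
Original = 0.183 μM × 1.15 × 10⁶ = 2.11 × 10⁵ μM = 0.211 M.

0.211 M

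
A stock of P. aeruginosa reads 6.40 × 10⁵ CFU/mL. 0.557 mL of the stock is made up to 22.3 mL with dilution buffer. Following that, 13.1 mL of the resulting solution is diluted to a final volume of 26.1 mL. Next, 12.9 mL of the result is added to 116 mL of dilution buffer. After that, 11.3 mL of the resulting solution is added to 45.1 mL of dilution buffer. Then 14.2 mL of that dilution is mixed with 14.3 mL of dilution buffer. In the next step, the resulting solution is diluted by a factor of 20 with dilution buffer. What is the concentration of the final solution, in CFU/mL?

Overall dilution factor = 40.04 × 1.992 × 9.992 × 4.991 × 2.007 × 20 = 1.60 × 10⁵.
6.40 × 10⁵ CFU/mL / 1.60 × 10⁵ = 4.01 CFU/mL.

4.01 CFU/mL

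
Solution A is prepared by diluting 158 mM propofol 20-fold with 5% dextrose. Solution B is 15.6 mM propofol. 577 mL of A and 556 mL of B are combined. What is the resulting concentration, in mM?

C_A = 158 mM / 20 = 7.90 mM.
C_mix = (C_A·V_A + C_B·V_B)/(V_A + V_B) = (7.90×577 + 15.6×556) / 1133 = 11.7 mM.

11.7 mM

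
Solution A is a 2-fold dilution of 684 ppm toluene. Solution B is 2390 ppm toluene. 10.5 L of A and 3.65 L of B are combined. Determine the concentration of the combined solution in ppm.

870 ppm

C_A = 684 ppm / 2 = 342 ppm.
C_mix = (C_A·V_A + C_B·V_B)/(V_A + V_B) = (342×10.5 + 2390×3.65) / 14.15 = 870 ppm.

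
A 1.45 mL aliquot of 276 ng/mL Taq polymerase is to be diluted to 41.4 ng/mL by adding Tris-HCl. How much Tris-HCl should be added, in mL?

V₂ = C₁V₁/C₂ = 276 × 1.45 / 41.4 = 9.67 mL.
Diluent to add = V₂ − V₁ = 9.67 − 1.45 = 8.22 mL.

8.22 mL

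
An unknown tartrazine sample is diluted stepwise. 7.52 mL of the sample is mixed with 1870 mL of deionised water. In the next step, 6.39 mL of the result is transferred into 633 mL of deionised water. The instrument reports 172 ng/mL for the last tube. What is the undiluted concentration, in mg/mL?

Overall dilution factor = 249.7 × 100.1 = 2.50 × 10⁴.
Original = 172 ng/mL × 2.50 × 10⁴ = 4.30 × 10⁶ ng/mL = 4.30 mg/mL.

4.30 mg/mL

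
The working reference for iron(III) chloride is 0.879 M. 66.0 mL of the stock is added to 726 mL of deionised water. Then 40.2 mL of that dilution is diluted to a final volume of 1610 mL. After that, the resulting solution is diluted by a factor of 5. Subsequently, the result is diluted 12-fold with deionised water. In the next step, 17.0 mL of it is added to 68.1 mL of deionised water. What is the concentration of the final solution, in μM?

6.09 μM

Overall dilution factor = 12 × 40.05 × 5 × 12 × 5.006 = 1.44 × 10⁵.
0.879 M / 1.44 × 10⁵ = 6.09 × 10⁻⁶ M = 6.09 μM.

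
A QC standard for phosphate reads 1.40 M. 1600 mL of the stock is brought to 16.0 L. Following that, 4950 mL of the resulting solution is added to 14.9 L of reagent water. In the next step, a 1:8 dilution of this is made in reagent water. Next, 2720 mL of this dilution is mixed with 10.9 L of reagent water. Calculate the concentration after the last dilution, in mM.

Overall dilution factor = 10 × 4.010 × 8 × 5.007 = 1606.
1.40 M / 1606 = 8.72 × 10⁻⁴ M = 0.872 mM.

0.872 mM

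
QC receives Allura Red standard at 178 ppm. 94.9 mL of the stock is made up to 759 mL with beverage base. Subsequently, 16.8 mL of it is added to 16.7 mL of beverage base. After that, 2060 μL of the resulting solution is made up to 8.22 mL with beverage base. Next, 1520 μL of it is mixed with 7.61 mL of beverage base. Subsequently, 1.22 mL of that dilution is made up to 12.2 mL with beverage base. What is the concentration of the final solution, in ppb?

Overall dilution factor = 7.998 × 1.994 × 3.990 × 6.007 × 10 = 3822.
178 ppm / 3822 = 0.0466 ppm = 46.6 ppb.

46.6 ppb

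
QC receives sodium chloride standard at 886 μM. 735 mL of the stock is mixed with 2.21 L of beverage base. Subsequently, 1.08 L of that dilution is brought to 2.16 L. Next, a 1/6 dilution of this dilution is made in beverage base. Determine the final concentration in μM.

Overall dilution factor = 4.007 × 2 × 6 = 48.1.
886 μM / 48.1 = 18.4 μM.

18.4 μM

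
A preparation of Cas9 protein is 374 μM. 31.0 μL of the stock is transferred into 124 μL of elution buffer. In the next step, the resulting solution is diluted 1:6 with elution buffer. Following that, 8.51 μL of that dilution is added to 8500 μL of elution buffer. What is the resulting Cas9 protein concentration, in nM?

Overall dilution factor = 5 × 6 × 999.8 = 3.00 × 10⁴.
374 μM / 3.00 × 10⁴ = 0.0125 μM = 12.5 nM.

12.5 nM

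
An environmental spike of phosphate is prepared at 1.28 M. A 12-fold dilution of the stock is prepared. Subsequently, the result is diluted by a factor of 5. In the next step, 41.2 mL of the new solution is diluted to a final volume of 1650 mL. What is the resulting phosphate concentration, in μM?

Overall dilution factor = 12 × 5 × 40.05 = 2403.
1.28 M / 2403 = 5.33 × 10⁻⁴ M = 533 μM.

533 μM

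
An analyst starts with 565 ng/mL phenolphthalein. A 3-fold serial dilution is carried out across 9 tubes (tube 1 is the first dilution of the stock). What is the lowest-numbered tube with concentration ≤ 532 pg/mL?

tube 7

Tube n has concentration 565 ng/mL / 3ⁿ.
Need 3ⁿ ≥ 565 ng/mL / 532 pg/mL = 1062, so n ≥ 6.34.
First such tube: n = 7.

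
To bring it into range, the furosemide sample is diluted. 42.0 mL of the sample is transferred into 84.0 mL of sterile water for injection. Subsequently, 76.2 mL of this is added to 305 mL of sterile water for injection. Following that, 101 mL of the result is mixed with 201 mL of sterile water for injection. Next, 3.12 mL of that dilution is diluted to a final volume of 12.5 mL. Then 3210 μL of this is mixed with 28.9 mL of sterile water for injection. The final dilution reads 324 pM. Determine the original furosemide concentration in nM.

Overall dilution factor = 3 × 5.003 × 2.990 × 4.006 × 10.00 = 1798.
Original = 324 pM × 1798 = 5.83 × 10⁵ pM = 583 nM.

583 nM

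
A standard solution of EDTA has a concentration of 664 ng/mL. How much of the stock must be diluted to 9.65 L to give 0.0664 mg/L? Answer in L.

0.0664 mg/L = 66.4 ng/mL.
V₁ = C₂V₂/C₁ = 66.4 × 9.65 / 664 = 0.965 L.

0.965 L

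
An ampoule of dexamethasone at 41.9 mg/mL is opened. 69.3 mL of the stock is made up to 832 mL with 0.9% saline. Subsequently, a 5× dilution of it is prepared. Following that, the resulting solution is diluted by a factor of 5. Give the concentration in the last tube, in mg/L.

140 mg/L

Overall dilution factor = 12.01 × 5 × 5 = 300.
41.9 mg/mL / 300 = 0.140 mg/mL = 140 mg/L.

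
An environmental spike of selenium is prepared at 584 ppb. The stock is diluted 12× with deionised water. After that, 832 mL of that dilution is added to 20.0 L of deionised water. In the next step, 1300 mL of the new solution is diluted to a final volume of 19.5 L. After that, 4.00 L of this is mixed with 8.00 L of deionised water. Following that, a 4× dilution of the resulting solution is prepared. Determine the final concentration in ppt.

10.8 ppt

Overall dilution factor = 12 × 25.04 × 15 × 3 × 4 = 5.41 × 10⁴.
584 ppb / 5.41 × 10⁴ = 0.0108 ppb = 10.8 ppt.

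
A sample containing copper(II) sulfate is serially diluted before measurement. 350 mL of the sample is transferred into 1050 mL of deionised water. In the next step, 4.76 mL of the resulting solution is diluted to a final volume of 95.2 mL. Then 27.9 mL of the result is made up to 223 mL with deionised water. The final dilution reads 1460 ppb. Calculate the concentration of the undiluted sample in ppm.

Overall dilution factor = 4 × 20 × 7.993 = 639.
Original = 1460 ppb × 639 = 9.34 × 10⁵ ppb = 934 ppm.

934 ppm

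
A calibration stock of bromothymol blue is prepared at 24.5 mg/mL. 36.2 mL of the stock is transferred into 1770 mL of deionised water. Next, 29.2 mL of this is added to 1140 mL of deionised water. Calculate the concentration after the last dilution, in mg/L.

Overall dilution factor = 49.90 × 40.04 = 1998.
24.5 mg/mL / 1998 = 0.0123 mg/mL = 12.3 mg/L.

12.3 mg/L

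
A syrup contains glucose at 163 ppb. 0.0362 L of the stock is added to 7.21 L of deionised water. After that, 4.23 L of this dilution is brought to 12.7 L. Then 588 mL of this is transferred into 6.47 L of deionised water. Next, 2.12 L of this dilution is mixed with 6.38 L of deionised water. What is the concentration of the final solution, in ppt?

Overall dilution factor = 200.2 × 3.002 × 12.00 × 4.009 = 2.89 × 10⁴.
163 ppb / 2.89 × 10⁴ = 5.64 × 10⁻³ ppb = 5.64 ppt.

5.64 ppt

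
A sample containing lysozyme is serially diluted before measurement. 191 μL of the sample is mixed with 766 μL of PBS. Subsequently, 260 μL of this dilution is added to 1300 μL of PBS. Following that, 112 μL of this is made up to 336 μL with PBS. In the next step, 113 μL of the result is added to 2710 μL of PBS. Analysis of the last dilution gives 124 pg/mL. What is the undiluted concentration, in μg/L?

Overall dilution factor = 5.010 × 6 × 3 × 24.98 = 2253.
Original = 124 pg/mL × 2253 = 2.79 × 10⁵ pg/mL = 279 μg/L.

279 μg/L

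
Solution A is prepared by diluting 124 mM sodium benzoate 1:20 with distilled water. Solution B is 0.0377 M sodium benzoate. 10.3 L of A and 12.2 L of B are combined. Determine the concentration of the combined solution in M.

C_A = 124 mM / 20 = 6.20 mM.
C_B = 0.0377 M = 37.7 mM.
C_mix = (C_A·V_A + C_B·V_B)/(V_A + V_B) = (6.20×10.3 + 37.7×12.2) / 22.50 = 23.3 mM = 0.0233 M.

0.0233 M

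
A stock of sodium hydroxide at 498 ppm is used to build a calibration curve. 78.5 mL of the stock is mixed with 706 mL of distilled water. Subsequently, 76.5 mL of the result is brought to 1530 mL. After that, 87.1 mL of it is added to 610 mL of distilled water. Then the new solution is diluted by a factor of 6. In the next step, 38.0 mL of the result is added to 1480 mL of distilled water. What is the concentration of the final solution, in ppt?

Overall dilution factor = 9.994 × 20 × 8.003 × 6 × 39.95 = 3.83 × 10⁵.
498 ppm / 3.83 × 10⁵ = 1.30 × 10⁻³ ppm = 1300 ppt.

1300 ppt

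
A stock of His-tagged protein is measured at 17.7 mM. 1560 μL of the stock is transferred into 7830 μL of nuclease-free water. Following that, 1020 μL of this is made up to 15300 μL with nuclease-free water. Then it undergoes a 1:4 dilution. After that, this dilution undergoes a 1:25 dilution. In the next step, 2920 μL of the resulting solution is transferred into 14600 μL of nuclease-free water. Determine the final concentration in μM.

Overall dilution factor = 6.019 × 15 × 4 × 25 × 6 = 5.42 × 10⁴.
17.7 mM / 5.42 × 10⁴ = 3.27 × 10⁻⁴ mM = 0.327 μM.

0.327 μM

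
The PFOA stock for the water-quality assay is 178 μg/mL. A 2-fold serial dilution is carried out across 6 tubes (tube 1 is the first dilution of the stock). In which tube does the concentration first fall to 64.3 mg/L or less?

tube 2

Tube n has concentration 178 μg/mL / 2ⁿ.
Need 2ⁿ ≥ 178 μg/mL / 64.3 mg/L = 2.77, so n ≥ 1.47.
First such tube: n = 2.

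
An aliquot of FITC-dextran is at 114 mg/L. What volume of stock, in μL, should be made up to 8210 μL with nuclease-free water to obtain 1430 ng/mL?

103 μL

1430 ng/mL = 1.43 mg/L.
V₁ = C₂V₂/C₁ = 1.43 × 8210 / 114 = 103 μL.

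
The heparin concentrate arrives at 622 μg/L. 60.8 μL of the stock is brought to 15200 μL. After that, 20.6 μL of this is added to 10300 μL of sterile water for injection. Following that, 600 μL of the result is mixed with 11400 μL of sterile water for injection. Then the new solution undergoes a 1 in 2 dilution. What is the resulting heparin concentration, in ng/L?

Overall dilution factor = 250 × 501 × 20 × 2 = 5.01 × 10⁶.
622 μg/L / 5.01 × 10⁶ = 1.24 × 10⁻⁴ μg/L = 0.124 ng/L.

0.124 ng/L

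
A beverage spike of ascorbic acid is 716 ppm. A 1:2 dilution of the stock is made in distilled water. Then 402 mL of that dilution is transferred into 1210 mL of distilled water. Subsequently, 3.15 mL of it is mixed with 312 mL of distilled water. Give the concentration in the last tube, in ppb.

Overall dilution factor = 2 × 4.010 × 100.0 = 802.
716 ppm / 802 = 0.892 ppm = 892 ppb.

892 ppb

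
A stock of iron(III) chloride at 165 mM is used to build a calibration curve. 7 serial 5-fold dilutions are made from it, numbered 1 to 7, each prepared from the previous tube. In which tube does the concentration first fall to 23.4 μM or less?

Tube n has concentration 165 mM / 5ⁿ.
Need 5ⁿ ≥ 165 mM / 23.4 μM = 7051, so n ≥ 5.51.
First such tube: n = 6.

tube 6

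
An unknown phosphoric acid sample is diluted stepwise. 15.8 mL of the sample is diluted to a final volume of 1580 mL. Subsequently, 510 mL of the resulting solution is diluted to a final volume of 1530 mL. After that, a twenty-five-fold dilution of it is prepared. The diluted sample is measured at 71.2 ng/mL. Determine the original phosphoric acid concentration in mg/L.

534 mg/L

Overall dilution factor = 100 × 3 × 25 = 7500.
Original = 71.2 ng/mL × 7500 = 5.34 × 10⁵ ng/mL = 534 mg/L.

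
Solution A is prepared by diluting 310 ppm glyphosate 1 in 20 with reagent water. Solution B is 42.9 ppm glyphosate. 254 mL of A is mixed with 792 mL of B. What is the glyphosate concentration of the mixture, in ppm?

36.2 ppm

C_A = 310 ppm / 20 = 15.5 ppm.
C_mix = (C_A·V_A + C_B·V_B)/(V_A + V_B) = (15.5×254 + 42.9×792) / 1046 = 36.2 ppm.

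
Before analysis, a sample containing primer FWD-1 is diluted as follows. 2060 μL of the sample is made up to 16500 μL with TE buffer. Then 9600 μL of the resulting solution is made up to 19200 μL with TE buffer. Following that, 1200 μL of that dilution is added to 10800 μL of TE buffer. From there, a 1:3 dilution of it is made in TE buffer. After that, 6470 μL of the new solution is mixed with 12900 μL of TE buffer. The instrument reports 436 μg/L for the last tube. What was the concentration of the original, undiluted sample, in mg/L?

627 mg/L

Overall dilution factor = 8.010 × 2 × 10 × 3 × 2.994 = 1439.
Original = 436 μg/L × 1439 = 6.27 × 10⁵ μg/L = 627 mg/L.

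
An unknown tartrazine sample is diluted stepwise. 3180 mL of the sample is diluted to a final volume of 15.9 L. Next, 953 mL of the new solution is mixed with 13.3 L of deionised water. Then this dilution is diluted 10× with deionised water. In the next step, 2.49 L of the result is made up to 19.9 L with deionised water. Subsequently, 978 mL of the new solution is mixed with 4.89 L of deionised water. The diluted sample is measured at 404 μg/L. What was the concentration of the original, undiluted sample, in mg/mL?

14.5 mg/mL

Overall dilution factor = 5 × 14.96 × 10 × 7.992 × 6 = 3.59 × 10⁴.
Original = 404 μg/L × 3.59 × 10⁴ = 1.45 × 10⁷ μg/L = 14.5 mg/mL.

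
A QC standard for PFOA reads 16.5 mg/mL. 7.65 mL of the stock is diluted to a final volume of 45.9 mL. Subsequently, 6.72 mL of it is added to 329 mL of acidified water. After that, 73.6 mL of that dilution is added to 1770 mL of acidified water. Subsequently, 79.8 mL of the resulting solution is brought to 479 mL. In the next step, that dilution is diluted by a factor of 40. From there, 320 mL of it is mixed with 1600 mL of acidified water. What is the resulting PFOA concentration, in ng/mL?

Overall dilution factor = 6 × 49.96 × 25.05 × 6.003 × 40 × 6 = 1.08 × 10⁷.
16.5 mg/mL / 1.08 × 10⁷ = 1.53 × 10⁻⁶ mg/mL = 1.53 ng/mL.

1.53 ng/mL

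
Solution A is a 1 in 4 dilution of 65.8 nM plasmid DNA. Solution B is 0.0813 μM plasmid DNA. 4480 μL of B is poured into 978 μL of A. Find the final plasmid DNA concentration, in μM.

0.0697 μM

C_A = 65.8 nM / 4 = 16.4 nM.
C_B = 0.0813 μM = 81.3 nM.
C_mix = (C_A·V_A + C_B·V_B)/(V_A + V_B) = (16.4×978 + 81.3×4480) / 5458 = 69.7 nM = 0.0697 μM.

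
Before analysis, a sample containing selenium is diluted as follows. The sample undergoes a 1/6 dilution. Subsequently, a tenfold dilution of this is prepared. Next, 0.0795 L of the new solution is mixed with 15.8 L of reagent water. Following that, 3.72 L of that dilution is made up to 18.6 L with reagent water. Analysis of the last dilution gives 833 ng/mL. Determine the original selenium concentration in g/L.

Overall dilution factor = 6 × 10 × 199.7 × 5 = 5.99 × 10⁴.
Original = 833 ng/mL × 5.99 × 10⁴ = 4.99 × 10⁷ ng/mL = 49.9 g/L.

49.9 g/L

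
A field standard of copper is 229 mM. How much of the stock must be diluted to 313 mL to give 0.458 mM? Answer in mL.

0.626 mL

V₁ = C₂V₂/C₁ = 0.458 × 313 / 229 = 0.626 mL.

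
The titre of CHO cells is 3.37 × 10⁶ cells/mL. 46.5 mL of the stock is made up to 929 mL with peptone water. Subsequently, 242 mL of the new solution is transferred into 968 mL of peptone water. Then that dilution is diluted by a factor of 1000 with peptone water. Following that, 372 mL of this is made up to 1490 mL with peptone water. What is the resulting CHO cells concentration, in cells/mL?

Overall dilution factor = 19.98 × 5 × 1000 × 4.005 = 4.00 × 10⁵.
3.37 × 10⁶ cells/mL / 4.00 × 10⁵ = 8.42 cells/mL.

8.42 cells/mL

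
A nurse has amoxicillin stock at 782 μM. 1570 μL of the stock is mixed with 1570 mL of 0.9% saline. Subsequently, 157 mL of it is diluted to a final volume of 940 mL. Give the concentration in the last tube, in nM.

Overall dilution factor = 1001 × 5.987 = 5993.
782 μM / 5993 = 0.130 μM = 130 nM.

130 nM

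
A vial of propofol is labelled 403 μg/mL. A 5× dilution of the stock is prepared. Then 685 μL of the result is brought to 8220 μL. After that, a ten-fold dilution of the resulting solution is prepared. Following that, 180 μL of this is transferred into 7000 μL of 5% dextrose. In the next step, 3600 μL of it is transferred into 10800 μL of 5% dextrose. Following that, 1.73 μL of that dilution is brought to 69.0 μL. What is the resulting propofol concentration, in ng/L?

106 ng/L

Overall dilution factor = 5 × 12 × 10 × 39.89 × 4 × 39.88 = 3.82 × 10⁶.
403 μg/mL / 3.82 × 10⁶ = 1.06 × 10⁻⁴ μg/mL = 106 ng/L.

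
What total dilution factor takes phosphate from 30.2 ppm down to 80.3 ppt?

3.76 × 10⁵

Factor = C₀/C_target = 30.2 ppm / 80.3 ppt = 3.76 × 10⁵.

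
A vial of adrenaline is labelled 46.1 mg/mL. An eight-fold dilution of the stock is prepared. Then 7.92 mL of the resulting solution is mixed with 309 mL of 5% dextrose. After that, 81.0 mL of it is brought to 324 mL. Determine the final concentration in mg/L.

36.0 mg/L

Overall dilution factor = 8 × 40.02 × 4 = 1280.
46.1 mg/mL / 1280 = 0.0360 mg/mL = 36.0 mg/L.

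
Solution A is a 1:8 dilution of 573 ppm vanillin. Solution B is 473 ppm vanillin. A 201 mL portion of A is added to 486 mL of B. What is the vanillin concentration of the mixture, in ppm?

C_A = 573 ppm / 8 = 71.6 ppm.
C_mix = (C_A·V_A + C_B·V_B)/(V_A + V_B) = (71.6×201 + 473×486) / 687.0 = 356 ppm.

356 ppm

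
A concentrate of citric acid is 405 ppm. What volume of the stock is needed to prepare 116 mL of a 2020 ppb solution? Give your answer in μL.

2020 ppb = 2.02 ppm.
V₁ = C₂V₂/C₁ = 2.02 × 116 / 405 = 0.579 mL = 579 μL.

579 μL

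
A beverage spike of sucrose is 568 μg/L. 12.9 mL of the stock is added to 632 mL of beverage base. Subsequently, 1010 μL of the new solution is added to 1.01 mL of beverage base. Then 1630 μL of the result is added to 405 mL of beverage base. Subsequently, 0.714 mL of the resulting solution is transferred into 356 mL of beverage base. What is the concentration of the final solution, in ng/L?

0.0456 ng/L

Overall dilution factor = 49.99 × 2 × 249.5 × 499.6 = 1.25 × 10⁷.
568 μg/L / 1.25 × 10⁷ = 4.56 × 10⁻⁵ μg/L = 0.0456 ng/L.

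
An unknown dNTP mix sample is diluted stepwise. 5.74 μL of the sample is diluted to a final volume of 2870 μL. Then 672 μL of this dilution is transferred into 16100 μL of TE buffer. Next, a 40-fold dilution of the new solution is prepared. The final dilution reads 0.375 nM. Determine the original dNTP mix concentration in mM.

0.187 mM

Overall dilution factor = 500 × 24.96 × 40 = 4.99 × 10⁵.
Original = 0.375 nM × 4.99 × 10⁵ = 1.87 × 10⁵ nM = 0.187 mM.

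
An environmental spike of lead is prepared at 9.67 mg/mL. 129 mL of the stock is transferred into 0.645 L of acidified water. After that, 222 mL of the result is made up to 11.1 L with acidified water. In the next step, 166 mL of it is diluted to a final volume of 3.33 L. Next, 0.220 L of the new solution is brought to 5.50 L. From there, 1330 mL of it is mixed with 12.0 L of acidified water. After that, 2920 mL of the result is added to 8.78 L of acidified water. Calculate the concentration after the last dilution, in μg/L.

1.60 μg/L

Overall dilution factor = 6 × 50 × 20.06 × 25 × 10.02 × 4.007 = 6.04 × 10⁶.
9.67 mg/mL / 6.04 × 10⁶ = 1.60 × 10⁻⁶ mg/mL = 1.60 μg/L.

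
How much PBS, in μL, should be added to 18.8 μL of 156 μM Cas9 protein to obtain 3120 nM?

921 μL

3120 nM = 3.12 μM.
V₂ = C₁V₁/C₂ = 156 × 18.8 / 3.12 = 940 μL.
Diluent to add = V₂ − V₁ = 940 − 18.8 = 921 μL.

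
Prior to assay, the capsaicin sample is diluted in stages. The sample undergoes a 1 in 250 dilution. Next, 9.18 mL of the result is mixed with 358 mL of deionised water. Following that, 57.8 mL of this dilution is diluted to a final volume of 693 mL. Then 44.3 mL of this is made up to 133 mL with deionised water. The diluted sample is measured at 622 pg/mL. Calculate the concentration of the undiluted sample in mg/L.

224 mg/L

Overall dilution factor = 250 × 40.00 × 11.99 × 3.002 = 3.60 × 10⁵.
Original = 622 pg/mL × 3.60 × 10⁵ = 2.24 × 10⁸ pg/mL = 224 mg/L.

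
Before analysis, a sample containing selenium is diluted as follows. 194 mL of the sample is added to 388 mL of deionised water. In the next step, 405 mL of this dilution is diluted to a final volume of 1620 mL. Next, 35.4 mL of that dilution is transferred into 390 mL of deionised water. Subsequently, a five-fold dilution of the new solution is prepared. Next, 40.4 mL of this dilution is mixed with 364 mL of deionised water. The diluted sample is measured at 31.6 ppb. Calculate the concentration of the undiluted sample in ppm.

228 ppm

Overall dilution factor = 3 × 4 × 12.02 × 5 × 10.01 = 7217.
Original = 31.6 ppb × 7217 = 2.28 × 10⁵ ppb = 228 ppm.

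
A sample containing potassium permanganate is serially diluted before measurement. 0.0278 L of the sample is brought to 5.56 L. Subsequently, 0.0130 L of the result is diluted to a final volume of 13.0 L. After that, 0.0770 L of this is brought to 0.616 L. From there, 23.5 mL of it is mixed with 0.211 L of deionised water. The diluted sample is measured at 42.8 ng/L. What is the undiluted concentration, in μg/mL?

Overall dilution factor = 200 × 1000 × 8 × 9.979 = 1.60 × 10⁷.
Original = 42.8 ng/L × 1.60 × 10⁷ = 6.83 × 10⁸ ng/L = 683 μg/mL.

683 μg/mL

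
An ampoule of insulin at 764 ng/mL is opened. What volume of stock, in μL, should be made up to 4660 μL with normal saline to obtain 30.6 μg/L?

187 μL

30.6 μg/L = 30.6 ng/mL.
V₁ = C₂V₂/C₁ = 30.6 × 4660 / 764 = 187 μL.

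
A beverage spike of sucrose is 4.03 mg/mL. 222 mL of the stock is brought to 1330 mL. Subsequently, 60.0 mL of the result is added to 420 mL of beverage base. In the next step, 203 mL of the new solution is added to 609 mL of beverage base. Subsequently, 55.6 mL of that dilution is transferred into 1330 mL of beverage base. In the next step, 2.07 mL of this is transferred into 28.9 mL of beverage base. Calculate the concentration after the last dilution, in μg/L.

Overall dilution factor = 5.991 × 8 × 4 × 24.92 × 14.96 = 7.15 × 10⁴.
4.03 mg/mL / 7.15 × 10⁴ = 5.64 × 10⁻⁵ mg/mL = 56.4 μg/L.

56.4 μg/L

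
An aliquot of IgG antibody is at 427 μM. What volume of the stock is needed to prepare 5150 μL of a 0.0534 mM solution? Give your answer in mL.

0.0534 mM = 53.4 μM.
V₁ = C₂V₂/C₁ = 53.4 × 5150 / 427 = 644 μL = 0.644 mL.

0.644 mL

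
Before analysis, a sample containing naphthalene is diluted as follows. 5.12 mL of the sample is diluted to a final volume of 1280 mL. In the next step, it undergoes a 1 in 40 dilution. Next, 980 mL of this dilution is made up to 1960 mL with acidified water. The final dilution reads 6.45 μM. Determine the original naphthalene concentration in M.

0.129 M

Overall dilution factor = 250 × 40 × 2 = 2.00 × 10⁴.
Original = 6.45 μM × 2.00 × 10⁴ = 1.29 × 10⁵ μM = 0.129 M.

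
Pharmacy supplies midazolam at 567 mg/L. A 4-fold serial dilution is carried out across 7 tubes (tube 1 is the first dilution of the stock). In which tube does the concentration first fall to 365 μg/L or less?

tube 6

Tube n has concentration 567 mg/L / 4ⁿ.
Need 4ⁿ ≥ 567 mg/L / 365 μg/L = 1553, so n ≥ 5.30.
First such tube: n = 6.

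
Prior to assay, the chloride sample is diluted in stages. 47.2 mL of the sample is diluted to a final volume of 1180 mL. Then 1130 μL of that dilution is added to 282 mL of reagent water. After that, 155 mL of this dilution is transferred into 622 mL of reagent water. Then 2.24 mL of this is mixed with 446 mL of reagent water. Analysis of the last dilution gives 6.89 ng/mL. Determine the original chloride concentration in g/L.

Overall dilution factor = 25 × 250.6 × 5.013 × 200.1 = 6.28 × 10⁶.
Original = 6.89 ng/mL × 6.28 × 10⁶ = 4.33 × 10⁷ ng/mL = 43.3 g/L.

43.3 g/L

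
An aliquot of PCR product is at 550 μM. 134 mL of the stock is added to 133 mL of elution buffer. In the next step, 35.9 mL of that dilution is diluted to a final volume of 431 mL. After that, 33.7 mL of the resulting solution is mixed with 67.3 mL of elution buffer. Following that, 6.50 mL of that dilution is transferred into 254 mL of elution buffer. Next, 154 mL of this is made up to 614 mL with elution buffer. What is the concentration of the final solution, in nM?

48.0 nM

Overall dilution factor = 1.993 × 12.01 × 2.997 × 40.08 × 3.987 = 1.15 × 10⁴.
550 μM / 1.15 × 10⁴ = 0.0480 μM = 48.0 nM.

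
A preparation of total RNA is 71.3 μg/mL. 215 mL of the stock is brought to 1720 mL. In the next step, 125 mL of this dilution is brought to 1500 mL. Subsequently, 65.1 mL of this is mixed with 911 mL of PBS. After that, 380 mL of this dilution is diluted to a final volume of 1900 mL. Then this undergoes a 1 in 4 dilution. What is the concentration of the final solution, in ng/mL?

2.48 ng/mL

Overall dilution factor = 8 × 12 × 14.99 × 5 × 4 = 2.88 × 10⁴.
71.3 μg/mL / 2.88 × 10⁴ = 2.48 × 10⁻³ μg/mL = 2.48 ng/mL.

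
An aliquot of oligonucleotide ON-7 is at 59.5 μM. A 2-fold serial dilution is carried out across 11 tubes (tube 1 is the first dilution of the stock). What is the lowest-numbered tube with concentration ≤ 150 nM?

tube 9

Tube n has concentration 59.5 μM / 2ⁿ.
Need 2ⁿ ≥ 59.5 μM / 150 nM = 397, so n ≥ 8.63.
First such tube: n = 9.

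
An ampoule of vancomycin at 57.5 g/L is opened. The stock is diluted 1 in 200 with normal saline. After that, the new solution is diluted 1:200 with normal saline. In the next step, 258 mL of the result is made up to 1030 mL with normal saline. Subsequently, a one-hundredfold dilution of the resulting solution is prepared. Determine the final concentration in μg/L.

3.60 μg/L

Overall dilution factor = 200 × 200 × 3.992 × 100 = 1.60 × 10⁷.
57.5 g/L / 1.60 × 10⁷ = 3.60 × 10⁻⁶ g/L = 3.60 μg/L.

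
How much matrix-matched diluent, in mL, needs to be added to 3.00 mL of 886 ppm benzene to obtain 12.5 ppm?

V₂ = C₁V₁/C₂ = 886 × 3.00 / 12.5 = 213 mL.
Diluent to add = V₂ − V₁ = 213 − 3.00 = 210 mL.

210 mL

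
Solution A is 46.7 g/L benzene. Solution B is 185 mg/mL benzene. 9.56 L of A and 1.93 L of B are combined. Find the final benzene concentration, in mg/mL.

69.9 mg/mL

C_B = 185 mg/mL = 185 g/L.
C_mix = (C_A·V_A + C_B·V_B)/(V_A + V_B) = (46.7×9.56 + 185×1.93) / 11.49 = 69.9 g/L = 69.9 mg/mL.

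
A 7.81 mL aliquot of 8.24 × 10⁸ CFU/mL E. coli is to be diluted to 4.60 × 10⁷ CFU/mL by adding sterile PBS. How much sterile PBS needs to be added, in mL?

V₂ = C₁V₁/C₂ = 8.24 × 10⁸ × 7.81 / 4.60 × 10⁷ = 140 mL.
Diluent to add = V₂ − V₁ = 140 − 7.81 = 132 mL.

132 mL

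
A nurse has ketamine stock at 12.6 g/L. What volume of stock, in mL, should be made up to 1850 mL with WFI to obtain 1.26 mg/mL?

185 mL

1.26 mg/mL = 1.26 g/L.
V₁ = C₂V₂/C₁ = 1.26 × 1850 / 12.6 = 185 mL.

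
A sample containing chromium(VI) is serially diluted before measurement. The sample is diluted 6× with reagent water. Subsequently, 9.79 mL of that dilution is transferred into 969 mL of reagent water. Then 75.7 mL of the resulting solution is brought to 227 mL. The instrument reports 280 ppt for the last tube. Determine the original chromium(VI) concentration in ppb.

Overall dilution factor = 6 × 99.98 × 2.999 = 1799.
Original = 280 ppt × 1799 = 5.04 × 10⁵ ppt = 504 ppb.

504 ppb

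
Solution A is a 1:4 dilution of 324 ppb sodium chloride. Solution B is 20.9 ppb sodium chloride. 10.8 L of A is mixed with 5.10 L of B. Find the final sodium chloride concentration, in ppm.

C_A = 324 ppb / 4 = 81.0 ppb.
C_mix = (C_A·V_A + C_B·V_B)/(V_A + V_B) = (81.0×10.8 + 20.9×5.10) / 15.90 = 61.7 ppb = 0.0617 ppm.

0.0617 ppm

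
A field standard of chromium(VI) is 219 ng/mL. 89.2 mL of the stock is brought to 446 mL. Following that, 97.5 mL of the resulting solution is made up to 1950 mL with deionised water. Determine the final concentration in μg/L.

Overall dilution factor = 5 × 20 = 100.
219 ng/mL / 100 = 2.19 ng/mL = 2.19 μg/L.

2.19 μg/L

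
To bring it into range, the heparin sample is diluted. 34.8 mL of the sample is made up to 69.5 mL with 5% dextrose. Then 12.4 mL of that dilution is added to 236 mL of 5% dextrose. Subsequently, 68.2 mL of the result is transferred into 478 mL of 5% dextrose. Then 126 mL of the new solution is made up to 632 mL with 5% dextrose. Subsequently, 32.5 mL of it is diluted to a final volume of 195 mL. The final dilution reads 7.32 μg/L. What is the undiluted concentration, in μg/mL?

70.6 μg/mL

Overall dilution factor = 1.997 × 20.03 × 8.009 × 5.016 × 6 = 9643.
Original = 7.32 μg/L × 9643 = 7.06 × 10⁴ μg/L = 70.6 μg/mL.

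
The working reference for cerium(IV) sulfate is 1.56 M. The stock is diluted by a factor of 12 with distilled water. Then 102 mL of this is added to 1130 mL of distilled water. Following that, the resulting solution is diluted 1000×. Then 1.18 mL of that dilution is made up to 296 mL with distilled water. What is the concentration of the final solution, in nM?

42.9 nM

Overall dilution factor = 12 × 12.08 × 1000 × 250.8 = 3.64 × 10⁷.
1.56 M / 3.64 × 10⁷ = 4.29 × 10⁻⁸ M = 42.9 nM.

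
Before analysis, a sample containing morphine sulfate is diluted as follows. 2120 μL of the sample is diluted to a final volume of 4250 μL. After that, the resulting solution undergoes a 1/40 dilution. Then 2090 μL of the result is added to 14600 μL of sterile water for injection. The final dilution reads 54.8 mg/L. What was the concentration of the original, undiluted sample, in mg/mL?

Overall dilution factor = 2.005 × 40 × 7.986 = 640.
Original = 54.8 mg/L × 640 = 3.51 × 10⁴ mg/L = 35.1 mg/mL.

35.1 mg/mL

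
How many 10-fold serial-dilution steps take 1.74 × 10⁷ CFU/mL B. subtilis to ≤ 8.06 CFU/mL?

7

Need 10ⁿ ≥ 2.16 × 10⁶, so n ≥ log(2.16 × 10⁶)/log(10) = 6.33.
Minimum whole steps: n = 7.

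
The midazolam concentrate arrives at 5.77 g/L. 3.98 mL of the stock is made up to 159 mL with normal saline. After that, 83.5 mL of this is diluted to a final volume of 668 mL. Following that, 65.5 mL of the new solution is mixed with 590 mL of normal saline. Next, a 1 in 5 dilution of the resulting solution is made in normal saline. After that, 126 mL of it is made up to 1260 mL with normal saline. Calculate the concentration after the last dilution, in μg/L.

36.1 μg/L

Overall dilution factor = 39.95 × 8 × 10.01 × 5 × 10 = 1.60 × 10⁵.
5.77 g/L / 1.60 × 10⁵ = 3.61 × 10⁻⁵ g/L = 36.1 μg/L.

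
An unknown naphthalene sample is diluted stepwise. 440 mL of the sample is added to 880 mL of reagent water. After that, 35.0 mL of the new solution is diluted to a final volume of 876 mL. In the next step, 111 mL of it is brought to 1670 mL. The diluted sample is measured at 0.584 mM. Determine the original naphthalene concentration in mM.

Overall dilution factor = 3 × 25.03 × 15.05 = 1130.
Original = 0.584 mM × 1130 = 660 mM.

660 mM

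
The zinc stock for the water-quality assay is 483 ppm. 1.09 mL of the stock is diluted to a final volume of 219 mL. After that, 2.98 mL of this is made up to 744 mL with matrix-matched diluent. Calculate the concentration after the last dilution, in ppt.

Overall dilution factor = 200.9 × 249.7 = 5.02 × 10⁴.
483 ppm / 5.02 × 10⁴ = 9.63 × 10⁻³ ppm = 9630 ppt.

9630 ppt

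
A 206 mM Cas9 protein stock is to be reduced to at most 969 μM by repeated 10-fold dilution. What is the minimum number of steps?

Need 10ⁿ ≥ 213, so n ≥ log(213)/log(10) = 2.33.
Minimum whole steps: n = 3.

3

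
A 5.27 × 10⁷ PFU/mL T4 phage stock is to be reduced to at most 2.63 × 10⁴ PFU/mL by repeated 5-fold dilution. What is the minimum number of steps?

Need 5ⁿ ≥ 2004, so n ≥ log(2004)/log(5) = 4.72.
Minimum whole steps: n = 5.

5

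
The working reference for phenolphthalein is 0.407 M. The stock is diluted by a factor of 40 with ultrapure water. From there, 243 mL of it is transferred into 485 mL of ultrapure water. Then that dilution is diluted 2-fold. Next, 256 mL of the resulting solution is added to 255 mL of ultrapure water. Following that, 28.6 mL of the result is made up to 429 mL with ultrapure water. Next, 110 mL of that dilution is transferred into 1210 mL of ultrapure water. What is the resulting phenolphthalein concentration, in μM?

4.73 μM

Overall dilution factor = 40 × 2.996 × 2 × 1.996 × 15 × 12 = 8.61 × 10⁴.
0.407 M / 8.61 × 10⁴ = 4.73 × 10⁻⁶ M = 4.73 μM.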